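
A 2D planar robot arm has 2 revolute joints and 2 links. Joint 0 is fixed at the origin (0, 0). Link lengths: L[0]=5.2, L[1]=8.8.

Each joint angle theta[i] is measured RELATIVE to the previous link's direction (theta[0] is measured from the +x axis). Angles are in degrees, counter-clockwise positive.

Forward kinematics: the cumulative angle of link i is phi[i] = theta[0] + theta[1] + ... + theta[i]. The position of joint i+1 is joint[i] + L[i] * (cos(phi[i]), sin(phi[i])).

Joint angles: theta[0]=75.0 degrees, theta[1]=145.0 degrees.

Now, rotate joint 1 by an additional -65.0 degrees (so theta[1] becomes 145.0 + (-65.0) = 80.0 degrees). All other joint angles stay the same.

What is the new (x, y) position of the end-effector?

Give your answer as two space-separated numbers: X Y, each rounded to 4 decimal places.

joint[0] = (0.0000, 0.0000)  (base)
link 0: phi[0] = 75 = 75 deg
  cos(75 deg) = 0.2588, sin(75 deg) = 0.9659
  joint[1] = (0.0000, 0.0000) + 5.2 * (0.2588, 0.9659) = (0.0000 + 1.3459, 0.0000 + 5.0228) = (1.3459, 5.0228)
link 1: phi[1] = 75 + 80 = 155 deg
  cos(155 deg) = -0.9063, sin(155 deg) = 0.4226
  joint[2] = (1.3459, 5.0228) + 8.8 * (-0.9063, 0.4226) = (1.3459 + -7.9755, 5.0228 + 3.7190) = (-6.6296, 8.7419)
End effector: (-6.6296, 8.7419)

Answer: -6.6296 8.7419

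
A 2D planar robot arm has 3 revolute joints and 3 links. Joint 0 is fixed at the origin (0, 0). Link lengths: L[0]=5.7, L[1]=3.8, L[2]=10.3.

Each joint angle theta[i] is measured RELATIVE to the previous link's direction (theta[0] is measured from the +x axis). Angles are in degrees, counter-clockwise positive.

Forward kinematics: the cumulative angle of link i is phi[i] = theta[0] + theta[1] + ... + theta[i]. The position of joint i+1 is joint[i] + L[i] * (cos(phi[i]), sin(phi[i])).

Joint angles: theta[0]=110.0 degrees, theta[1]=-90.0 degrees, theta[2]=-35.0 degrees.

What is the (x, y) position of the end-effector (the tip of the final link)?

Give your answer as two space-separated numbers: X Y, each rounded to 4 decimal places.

joint[0] = (0.0000, 0.0000)  (base)
link 0: phi[0] = 110 = 110 deg
  cos(110 deg) = -0.3420, sin(110 deg) = 0.9397
  joint[1] = (0.0000, 0.0000) + 5.7 * (-0.3420, 0.9397) = (0.0000 + -1.9495, 0.0000 + 5.3562) = (-1.9495, 5.3562)
link 1: phi[1] = 110 + -90 = 20 deg
  cos(20 deg) = 0.9397, sin(20 deg) = 0.3420
  joint[2] = (-1.9495, 5.3562) + 3.8 * (0.9397, 0.3420) = (-1.9495 + 3.5708, 5.3562 + 1.2997) = (1.6213, 6.6559)
link 2: phi[2] = 110 + -90 + -35 = -15 deg
  cos(-15 deg) = 0.9659, sin(-15 deg) = -0.2588
  joint[3] = (1.6213, 6.6559) + 10.3 * (0.9659, -0.2588) = (1.6213 + 9.9490, 6.6559 + -2.6658) = (11.5704, 3.9901)
End effector: (11.5704, 3.9901)

Answer: 11.5704 3.9901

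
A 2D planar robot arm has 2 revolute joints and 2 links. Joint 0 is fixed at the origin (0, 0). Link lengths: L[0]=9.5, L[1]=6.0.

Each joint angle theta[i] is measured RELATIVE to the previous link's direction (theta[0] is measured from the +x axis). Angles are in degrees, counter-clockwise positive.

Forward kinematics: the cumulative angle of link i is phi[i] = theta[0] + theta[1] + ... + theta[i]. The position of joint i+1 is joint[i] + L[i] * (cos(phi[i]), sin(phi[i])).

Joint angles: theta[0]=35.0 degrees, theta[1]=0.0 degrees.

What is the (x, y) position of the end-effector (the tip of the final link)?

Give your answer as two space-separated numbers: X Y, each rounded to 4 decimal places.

Answer: 12.6969 8.8904

Derivation:
joint[0] = (0.0000, 0.0000)  (base)
link 0: phi[0] = 35 = 35 deg
  cos(35 deg) = 0.8192, sin(35 deg) = 0.5736
  joint[1] = (0.0000, 0.0000) + 9.5 * (0.8192, 0.5736) = (0.0000 + 7.7819, 0.0000 + 5.4490) = (7.7819, 5.4490)
link 1: phi[1] = 35 + 0 = 35 deg
  cos(35 deg) = 0.8192, sin(35 deg) = 0.5736
  joint[2] = (7.7819, 5.4490) + 6 * (0.8192, 0.5736) = (7.7819 + 4.9149, 5.4490 + 3.4415) = (12.6969, 8.8904)
End effector: (12.6969, 8.8904)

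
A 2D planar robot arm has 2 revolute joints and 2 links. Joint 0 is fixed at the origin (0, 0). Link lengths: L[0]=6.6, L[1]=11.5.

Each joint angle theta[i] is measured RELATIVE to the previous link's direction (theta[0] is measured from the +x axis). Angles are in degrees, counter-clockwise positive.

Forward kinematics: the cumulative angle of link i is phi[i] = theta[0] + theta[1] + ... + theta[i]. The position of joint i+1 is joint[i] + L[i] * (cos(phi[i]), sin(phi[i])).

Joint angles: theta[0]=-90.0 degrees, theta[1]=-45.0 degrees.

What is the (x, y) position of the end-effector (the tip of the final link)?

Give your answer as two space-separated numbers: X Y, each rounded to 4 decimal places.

Answer: -8.1317 -14.7317

Derivation:
joint[0] = (0.0000, 0.0000)  (base)
link 0: phi[0] = -90 = -90 deg
  cos(-90 deg) = 0.0000, sin(-90 deg) = -1.0000
  joint[1] = (0.0000, 0.0000) + 6.6 * (0.0000, -1.0000) = (0.0000 + 0.0000, 0.0000 + -6.6000) = (0.0000, -6.6000)
link 1: phi[1] = -90 + -45 = -135 deg
  cos(-135 deg) = -0.7071, sin(-135 deg) = -0.7071
  joint[2] = (0.0000, -6.6000) + 11.5 * (-0.7071, -0.7071) = (0.0000 + -8.1317, -6.6000 + -8.1317) = (-8.1317, -14.7317)
End effector: (-8.1317, -14.7317)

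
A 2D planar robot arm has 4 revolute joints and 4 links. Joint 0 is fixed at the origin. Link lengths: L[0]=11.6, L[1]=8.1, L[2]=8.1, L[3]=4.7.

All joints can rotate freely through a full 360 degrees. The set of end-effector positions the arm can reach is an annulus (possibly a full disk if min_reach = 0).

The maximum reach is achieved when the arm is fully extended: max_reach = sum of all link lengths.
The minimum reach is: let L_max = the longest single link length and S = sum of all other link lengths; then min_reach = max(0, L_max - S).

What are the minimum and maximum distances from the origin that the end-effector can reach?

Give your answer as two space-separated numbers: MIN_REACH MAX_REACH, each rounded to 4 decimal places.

Link lengths: [11.6, 8.1, 8.1, 4.7]
max_reach = 11.6 + 8.1 + 8.1 + 4.7 = 32.5
L_max = max([11.6, 8.1, 8.1, 4.7]) = 11.6
S (sum of others) = 32.5 - 11.6 = 20.9
min_reach = max(0, 11.6 - 20.9) = max(0, -9.3) = 0

Answer: 0.0000 32.5000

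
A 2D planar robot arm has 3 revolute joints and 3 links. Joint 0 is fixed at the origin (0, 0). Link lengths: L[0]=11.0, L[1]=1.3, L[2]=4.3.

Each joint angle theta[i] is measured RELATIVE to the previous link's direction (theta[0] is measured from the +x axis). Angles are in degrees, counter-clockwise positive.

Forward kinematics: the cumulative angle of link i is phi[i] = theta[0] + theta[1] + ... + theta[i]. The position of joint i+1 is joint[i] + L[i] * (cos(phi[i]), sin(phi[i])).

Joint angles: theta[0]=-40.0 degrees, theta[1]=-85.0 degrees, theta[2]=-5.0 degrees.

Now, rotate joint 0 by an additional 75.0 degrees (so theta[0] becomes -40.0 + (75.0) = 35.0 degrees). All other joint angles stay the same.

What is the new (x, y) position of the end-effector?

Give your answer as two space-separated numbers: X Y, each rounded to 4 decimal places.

joint[0] = (0.0000, 0.0000)  (base)
link 0: phi[0] = 35 = 35 deg
  cos(35 deg) = 0.8192, sin(35 deg) = 0.5736
  joint[1] = (0.0000, 0.0000) + 11 * (0.8192, 0.5736) = (0.0000 + 9.0107, 0.0000 + 6.3093) = (9.0107, 6.3093)
link 1: phi[1] = 35 + -85 = -50 deg
  cos(-50 deg) = 0.6428, sin(-50 deg) = -0.7660
  joint[2] = (9.0107, 6.3093) + 1.3 * (0.6428, -0.7660) = (9.0107 + 0.8356, 6.3093 + -0.9959) = (9.8463, 5.3135)
link 2: phi[2] = 35 + -85 + -5 = -55 deg
  cos(-55 deg) = 0.5736, sin(-55 deg) = -0.8192
  joint[3] = (9.8463, 5.3135) + 4.3 * (0.5736, -0.8192) = (9.8463 + 2.4664, 5.3135 + -3.5224) = (12.3127, 1.7911)
End effector: (12.3127, 1.7911)

Answer: 12.3127 1.7911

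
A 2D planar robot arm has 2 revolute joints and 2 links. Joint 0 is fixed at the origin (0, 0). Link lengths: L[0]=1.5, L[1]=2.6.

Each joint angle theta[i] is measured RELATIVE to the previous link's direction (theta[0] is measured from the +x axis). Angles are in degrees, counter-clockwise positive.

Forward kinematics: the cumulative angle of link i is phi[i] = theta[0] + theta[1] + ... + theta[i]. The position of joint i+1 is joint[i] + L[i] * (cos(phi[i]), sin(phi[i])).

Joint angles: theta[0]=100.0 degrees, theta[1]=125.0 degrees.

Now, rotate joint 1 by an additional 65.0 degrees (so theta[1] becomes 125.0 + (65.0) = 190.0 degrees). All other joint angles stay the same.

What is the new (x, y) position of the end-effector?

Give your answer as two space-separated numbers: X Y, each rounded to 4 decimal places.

Answer: 0.6288 -0.9660

Derivation:
joint[0] = (0.0000, 0.0000)  (base)
link 0: phi[0] = 100 = 100 deg
  cos(100 deg) = -0.1736, sin(100 deg) = 0.9848
  joint[1] = (0.0000, 0.0000) + 1.5 * (-0.1736, 0.9848) = (0.0000 + -0.2605, 0.0000 + 1.4772) = (-0.2605, 1.4772)
link 1: phi[1] = 100 + 190 = 290 deg
  cos(290 deg) = 0.3420, sin(290 deg) = -0.9397
  joint[2] = (-0.2605, 1.4772) + 2.6 * (0.3420, -0.9397) = (-0.2605 + 0.8893, 1.4772 + -2.4432) = (0.6288, -0.9660)
End effector: (0.6288, -0.9660)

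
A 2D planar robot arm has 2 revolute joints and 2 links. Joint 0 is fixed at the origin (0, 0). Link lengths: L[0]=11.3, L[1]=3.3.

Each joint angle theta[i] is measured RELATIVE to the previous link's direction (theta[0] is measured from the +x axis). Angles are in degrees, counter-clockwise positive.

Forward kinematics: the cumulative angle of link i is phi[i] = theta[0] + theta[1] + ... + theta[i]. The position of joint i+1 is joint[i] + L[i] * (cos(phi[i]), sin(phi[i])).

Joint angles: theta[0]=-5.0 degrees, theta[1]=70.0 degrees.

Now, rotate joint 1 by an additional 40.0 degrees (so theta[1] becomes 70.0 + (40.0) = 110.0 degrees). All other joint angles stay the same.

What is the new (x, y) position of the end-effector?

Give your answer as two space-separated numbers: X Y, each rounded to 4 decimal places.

Answer: 10.4029 2.2027

Derivation:
joint[0] = (0.0000, 0.0000)  (base)
link 0: phi[0] = -5 = -5 deg
  cos(-5 deg) = 0.9962, sin(-5 deg) = -0.0872
  joint[1] = (0.0000, 0.0000) + 11.3 * (0.9962, -0.0872) = (0.0000 + 11.2570, 0.0000 + -0.9849) = (11.2570, -0.9849)
link 1: phi[1] = -5 + 110 = 105 deg
  cos(105 deg) = -0.2588, sin(105 deg) = 0.9659
  joint[2] = (11.2570, -0.9849) + 3.3 * (-0.2588, 0.9659) = (11.2570 + -0.8541, -0.9849 + 3.1876) = (10.4029, 2.2027)
End effector: (10.4029, 2.2027)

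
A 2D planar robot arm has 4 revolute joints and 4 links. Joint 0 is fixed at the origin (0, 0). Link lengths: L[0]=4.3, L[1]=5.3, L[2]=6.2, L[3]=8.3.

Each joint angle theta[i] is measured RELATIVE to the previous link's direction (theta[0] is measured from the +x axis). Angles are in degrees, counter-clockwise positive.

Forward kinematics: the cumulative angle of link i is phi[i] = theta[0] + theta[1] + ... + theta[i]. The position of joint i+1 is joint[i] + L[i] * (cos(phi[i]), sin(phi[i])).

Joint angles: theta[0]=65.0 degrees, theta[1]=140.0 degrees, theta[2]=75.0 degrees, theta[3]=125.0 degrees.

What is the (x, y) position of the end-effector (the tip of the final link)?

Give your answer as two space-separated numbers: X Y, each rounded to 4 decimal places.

Answer: 3.9594 1.4204

Derivation:
joint[0] = (0.0000, 0.0000)  (base)
link 0: phi[0] = 65 = 65 deg
  cos(65 deg) = 0.4226, sin(65 deg) = 0.9063
  joint[1] = (0.0000, 0.0000) + 4.3 * (0.4226, 0.9063) = (0.0000 + 1.8173, 0.0000 + 3.8971) = (1.8173, 3.8971)
link 1: phi[1] = 65 + 140 = 205 deg
  cos(205 deg) = -0.9063, sin(205 deg) = -0.4226
  joint[2] = (1.8173, 3.8971) + 5.3 * (-0.9063, -0.4226) = (1.8173 + -4.8034, 3.8971 + -2.2399) = (-2.9862, 1.6572)
link 2: phi[2] = 65 + 140 + 75 = 280 deg
  cos(280 deg) = 0.1736, sin(280 deg) = -0.9848
  joint[3] = (-2.9862, 1.6572) + 6.2 * (0.1736, -0.9848) = (-2.9862 + 1.0766, 1.6572 + -6.1058) = (-1.9096, -4.4486)
link 3: phi[3] = 65 + 140 + 75 + 125 = 405 deg
  cos(405 deg) = 0.7071, sin(405 deg) = 0.7071
  joint[4] = (-1.9096, -4.4486) + 8.3 * (0.7071, 0.7071) = (-1.9096 + 5.8690, -4.4486 + 5.8690) = (3.9594, 1.4204)
End effector: (3.9594, 1.4204)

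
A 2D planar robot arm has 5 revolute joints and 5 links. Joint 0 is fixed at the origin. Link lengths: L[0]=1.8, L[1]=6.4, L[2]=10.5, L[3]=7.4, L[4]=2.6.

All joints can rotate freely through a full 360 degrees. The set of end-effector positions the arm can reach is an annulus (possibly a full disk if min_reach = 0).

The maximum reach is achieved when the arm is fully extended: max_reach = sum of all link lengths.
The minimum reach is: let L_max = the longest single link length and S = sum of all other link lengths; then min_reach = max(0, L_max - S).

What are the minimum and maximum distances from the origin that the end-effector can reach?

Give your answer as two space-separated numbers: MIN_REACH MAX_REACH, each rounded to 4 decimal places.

Answer: 0.0000 28.7000

Derivation:
Link lengths: [1.8, 6.4, 10.5, 7.4, 2.6]
max_reach = 1.8 + 6.4 + 10.5 + 7.4 + 2.6 = 28.7
L_max = max([1.8, 6.4, 10.5, 7.4, 2.6]) = 10.5
S (sum of others) = 28.7 - 10.5 = 18.2
min_reach = max(0, 10.5 - 18.2) = max(0, -7.7) = 0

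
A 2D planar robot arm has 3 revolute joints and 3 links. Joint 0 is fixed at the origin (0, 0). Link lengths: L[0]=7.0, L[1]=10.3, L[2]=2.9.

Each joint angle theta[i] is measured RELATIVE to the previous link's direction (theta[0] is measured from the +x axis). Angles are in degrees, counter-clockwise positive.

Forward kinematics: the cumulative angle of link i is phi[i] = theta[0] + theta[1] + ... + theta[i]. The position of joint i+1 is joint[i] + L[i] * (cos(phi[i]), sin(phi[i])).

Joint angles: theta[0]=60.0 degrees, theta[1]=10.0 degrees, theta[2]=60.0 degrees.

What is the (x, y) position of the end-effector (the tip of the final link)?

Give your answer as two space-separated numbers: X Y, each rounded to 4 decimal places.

Answer: 5.1587 17.9625

Derivation:
joint[0] = (0.0000, 0.0000)  (base)
link 0: phi[0] = 60 = 60 deg
  cos(60 deg) = 0.5000, sin(60 deg) = 0.8660
  joint[1] = (0.0000, 0.0000) + 7 * (0.5000, 0.8660) = (0.0000 + 3.5000, 0.0000 + 6.0622) = (3.5000, 6.0622)
link 1: phi[1] = 60 + 10 = 70 deg
  cos(70 deg) = 0.3420, sin(70 deg) = 0.9397
  joint[2] = (3.5000, 6.0622) + 10.3 * (0.3420, 0.9397) = (3.5000 + 3.5228, 6.0622 + 9.6788) = (7.0228, 15.7410)
link 2: phi[2] = 60 + 10 + 60 = 130 deg
  cos(130 deg) = -0.6428, sin(130 deg) = 0.7660
  joint[3] = (7.0228, 15.7410) + 2.9 * (-0.6428, 0.7660) = (7.0228 + -1.8641, 15.7410 + 2.2215) = (5.1587, 17.9625)
End effector: (5.1587, 17.9625)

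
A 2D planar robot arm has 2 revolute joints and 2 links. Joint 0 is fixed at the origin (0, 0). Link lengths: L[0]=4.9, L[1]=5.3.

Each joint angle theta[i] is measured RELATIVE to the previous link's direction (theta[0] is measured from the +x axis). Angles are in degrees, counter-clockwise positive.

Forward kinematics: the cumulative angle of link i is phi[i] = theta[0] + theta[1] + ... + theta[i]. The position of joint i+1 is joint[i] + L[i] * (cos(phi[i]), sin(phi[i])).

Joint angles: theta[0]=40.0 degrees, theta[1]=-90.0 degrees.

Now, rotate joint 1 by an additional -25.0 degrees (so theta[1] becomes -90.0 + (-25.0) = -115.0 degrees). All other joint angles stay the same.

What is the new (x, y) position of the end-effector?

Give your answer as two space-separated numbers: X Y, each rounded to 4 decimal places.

Answer: 5.1254 -1.9697

Derivation:
joint[0] = (0.0000, 0.0000)  (base)
link 0: phi[0] = 40 = 40 deg
  cos(40 deg) = 0.7660, sin(40 deg) = 0.6428
  joint[1] = (0.0000, 0.0000) + 4.9 * (0.7660, 0.6428) = (0.0000 + 3.7536, 0.0000 + 3.1497) = (3.7536, 3.1497)
link 1: phi[1] = 40 + -115 = -75 deg
  cos(-75 deg) = 0.2588, sin(-75 deg) = -0.9659
  joint[2] = (3.7536, 3.1497) + 5.3 * (0.2588, -0.9659) = (3.7536 + 1.3717, 3.1497 + -5.1194) = (5.1254, -1.9697)
End effector: (5.1254, -1.9697)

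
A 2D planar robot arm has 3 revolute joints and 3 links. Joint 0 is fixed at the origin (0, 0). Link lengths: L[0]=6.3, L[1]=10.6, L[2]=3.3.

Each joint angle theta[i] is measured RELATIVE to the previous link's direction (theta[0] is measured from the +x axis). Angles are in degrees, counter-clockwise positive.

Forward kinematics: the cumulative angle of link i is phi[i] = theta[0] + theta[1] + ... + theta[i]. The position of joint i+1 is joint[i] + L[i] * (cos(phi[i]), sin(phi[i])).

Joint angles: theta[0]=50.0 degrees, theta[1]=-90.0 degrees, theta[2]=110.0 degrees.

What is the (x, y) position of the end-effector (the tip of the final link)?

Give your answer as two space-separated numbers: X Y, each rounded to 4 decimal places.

Answer: 13.2983 1.1135

Derivation:
joint[0] = (0.0000, 0.0000)  (base)
link 0: phi[0] = 50 = 50 deg
  cos(50 deg) = 0.6428, sin(50 deg) = 0.7660
  joint[1] = (0.0000, 0.0000) + 6.3 * (0.6428, 0.7660) = (0.0000 + 4.0496, 0.0000 + 4.8261) = (4.0496, 4.8261)
link 1: phi[1] = 50 + -90 = -40 deg
  cos(-40 deg) = 0.7660, sin(-40 deg) = -0.6428
  joint[2] = (4.0496, 4.8261) + 10.6 * (0.7660, -0.6428) = (4.0496 + 8.1201, 4.8261 + -6.8135) = (12.1696, -1.9875)
link 2: phi[2] = 50 + -90 + 110 = 70 deg
  cos(70 deg) = 0.3420, sin(70 deg) = 0.9397
  joint[3] = (12.1696, -1.9875) + 3.3 * (0.3420, 0.9397) = (12.1696 + 1.1287, -1.9875 + 3.1010) = (13.2983, 1.1135)
End effector: (13.2983, 1.1135)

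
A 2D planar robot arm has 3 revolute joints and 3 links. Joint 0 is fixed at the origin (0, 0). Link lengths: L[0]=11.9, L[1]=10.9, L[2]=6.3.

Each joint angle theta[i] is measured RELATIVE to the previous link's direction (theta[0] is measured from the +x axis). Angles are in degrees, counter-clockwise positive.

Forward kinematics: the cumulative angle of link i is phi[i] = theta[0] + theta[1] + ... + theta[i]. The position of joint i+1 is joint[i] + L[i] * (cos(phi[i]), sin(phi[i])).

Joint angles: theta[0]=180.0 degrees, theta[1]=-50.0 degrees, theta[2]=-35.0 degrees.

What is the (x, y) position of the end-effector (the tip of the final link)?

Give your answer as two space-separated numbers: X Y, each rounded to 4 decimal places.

joint[0] = (0.0000, 0.0000)  (base)
link 0: phi[0] = 180 = 180 deg
  cos(180 deg) = -1.0000, sin(180 deg) = 0.0000
  joint[1] = (0.0000, 0.0000) + 11.9 * (-1.0000, 0.0000) = (0.0000 + -11.9000, 0.0000 + 0.0000) = (-11.9000, 0.0000)
link 1: phi[1] = 180 + -50 = 130 deg
  cos(130 deg) = -0.6428, sin(130 deg) = 0.7660
  joint[2] = (-11.9000, 0.0000) + 10.9 * (-0.6428, 0.7660) = (-11.9000 + -7.0064, 0.0000 + 8.3499) = (-18.9064, 8.3499)
link 2: phi[2] = 180 + -50 + -35 = 95 deg
  cos(95 deg) = -0.0872, sin(95 deg) = 0.9962
  joint[3] = (-18.9064, 8.3499) + 6.3 * (-0.0872, 0.9962) = (-18.9064 + -0.5491, 8.3499 + 6.2760) = (-19.4555, 14.6259)
End effector: (-19.4555, 14.6259)

Answer: -19.4555 14.6259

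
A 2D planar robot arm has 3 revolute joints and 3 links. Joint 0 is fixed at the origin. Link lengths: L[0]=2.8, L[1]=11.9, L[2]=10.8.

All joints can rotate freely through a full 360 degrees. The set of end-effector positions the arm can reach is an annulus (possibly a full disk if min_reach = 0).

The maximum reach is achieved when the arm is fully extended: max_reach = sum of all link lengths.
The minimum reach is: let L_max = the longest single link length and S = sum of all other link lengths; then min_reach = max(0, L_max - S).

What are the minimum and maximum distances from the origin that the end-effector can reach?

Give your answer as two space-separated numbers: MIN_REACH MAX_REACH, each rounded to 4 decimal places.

Link lengths: [2.8, 11.9, 10.8]
max_reach = 2.8 + 11.9 + 10.8 = 25.5
L_max = max([2.8, 11.9, 10.8]) = 11.9
S (sum of others) = 25.5 - 11.9 = 13.6
min_reach = max(0, 11.9 - 13.6) = max(0, -1.7) = 0

Answer: 0.0000 25.5000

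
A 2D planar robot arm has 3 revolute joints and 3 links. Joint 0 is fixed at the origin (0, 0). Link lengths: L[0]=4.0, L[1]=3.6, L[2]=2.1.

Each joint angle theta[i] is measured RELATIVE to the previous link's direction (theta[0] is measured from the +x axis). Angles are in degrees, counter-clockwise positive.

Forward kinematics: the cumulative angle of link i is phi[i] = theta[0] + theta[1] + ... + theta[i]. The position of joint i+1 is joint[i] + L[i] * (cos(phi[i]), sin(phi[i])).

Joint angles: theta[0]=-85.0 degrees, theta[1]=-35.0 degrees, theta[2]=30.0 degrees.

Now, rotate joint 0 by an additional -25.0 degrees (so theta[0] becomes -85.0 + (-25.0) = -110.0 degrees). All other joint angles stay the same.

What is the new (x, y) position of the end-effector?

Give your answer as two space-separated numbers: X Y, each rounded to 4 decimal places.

joint[0] = (0.0000, 0.0000)  (base)
link 0: phi[0] = -110 = -110 deg
  cos(-110 deg) = -0.3420, sin(-110 deg) = -0.9397
  joint[1] = (0.0000, 0.0000) + 4 * (-0.3420, -0.9397) = (0.0000 + -1.3681, 0.0000 + -3.7588) = (-1.3681, -3.7588)
link 1: phi[1] = -110 + -35 = -145 deg
  cos(-145 deg) = -0.8192, sin(-145 deg) = -0.5736
  joint[2] = (-1.3681, -3.7588) + 3.6 * (-0.8192, -0.5736) = (-1.3681 + -2.9489, -3.7588 + -2.0649) = (-4.3170, -5.8236)
link 2: phi[2] = -110 + -35 + 30 = -115 deg
  cos(-115 deg) = -0.4226, sin(-115 deg) = -0.9063
  joint[3] = (-4.3170, -5.8236) + 2.1 * (-0.4226, -0.9063) = (-4.3170 + -0.8875, -5.8236 + -1.9032) = (-5.2045, -7.7269)
End effector: (-5.2045, -7.7269)

Answer: -5.2045 -7.7269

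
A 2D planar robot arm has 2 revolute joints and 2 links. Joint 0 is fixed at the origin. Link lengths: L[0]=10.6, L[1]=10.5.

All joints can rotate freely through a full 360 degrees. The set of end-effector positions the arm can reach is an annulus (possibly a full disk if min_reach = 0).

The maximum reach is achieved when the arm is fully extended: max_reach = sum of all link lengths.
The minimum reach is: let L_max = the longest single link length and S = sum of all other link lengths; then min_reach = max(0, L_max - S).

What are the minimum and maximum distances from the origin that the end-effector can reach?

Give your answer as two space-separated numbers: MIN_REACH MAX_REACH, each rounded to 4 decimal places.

Link lengths: [10.6, 10.5]
max_reach = 10.6 + 10.5 = 21.1
L_max = max([10.6, 10.5]) = 10.6
S (sum of others) = 21.1 - 10.6 = 10.5
min_reach = max(0, 10.6 - 10.5) = max(0, 0.1) = 0.1

Answer: 0.1000 21.1000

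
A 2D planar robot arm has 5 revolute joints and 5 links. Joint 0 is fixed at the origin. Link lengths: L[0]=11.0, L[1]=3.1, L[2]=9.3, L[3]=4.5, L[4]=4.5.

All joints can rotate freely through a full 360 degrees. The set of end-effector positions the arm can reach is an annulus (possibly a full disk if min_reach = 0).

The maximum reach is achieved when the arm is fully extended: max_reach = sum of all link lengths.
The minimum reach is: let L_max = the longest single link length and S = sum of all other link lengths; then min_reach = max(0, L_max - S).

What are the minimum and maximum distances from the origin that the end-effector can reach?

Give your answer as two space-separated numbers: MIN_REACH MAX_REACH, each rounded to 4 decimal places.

Link lengths: [11.0, 3.1, 9.3, 4.5, 4.5]
max_reach = 11 + 3.1 + 9.3 + 4.5 + 4.5 = 32.4
L_max = max([11.0, 3.1, 9.3, 4.5, 4.5]) = 11
S (sum of others) = 32.4 - 11 = 21.4
min_reach = max(0, 11 - 21.4) = max(0, -10.4) = 0

Answer: 0.0000 32.4000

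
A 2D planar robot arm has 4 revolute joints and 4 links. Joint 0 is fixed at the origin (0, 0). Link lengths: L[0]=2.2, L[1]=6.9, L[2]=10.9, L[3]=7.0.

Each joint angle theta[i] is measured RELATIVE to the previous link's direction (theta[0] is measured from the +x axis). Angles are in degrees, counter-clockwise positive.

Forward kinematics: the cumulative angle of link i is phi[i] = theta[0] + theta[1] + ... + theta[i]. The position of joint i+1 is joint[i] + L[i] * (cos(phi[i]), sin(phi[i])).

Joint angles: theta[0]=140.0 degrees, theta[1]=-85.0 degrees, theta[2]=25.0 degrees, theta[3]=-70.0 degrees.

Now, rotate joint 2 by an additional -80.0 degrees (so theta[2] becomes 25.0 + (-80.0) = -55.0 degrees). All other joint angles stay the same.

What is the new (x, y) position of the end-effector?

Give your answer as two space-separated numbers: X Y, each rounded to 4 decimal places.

Answer: 15.5665 0.4884

Derivation:
joint[0] = (0.0000, 0.0000)  (base)
link 0: phi[0] = 140 = 140 deg
  cos(140 deg) = -0.7660, sin(140 deg) = 0.6428
  joint[1] = (0.0000, 0.0000) + 2.2 * (-0.7660, 0.6428) = (0.0000 + -1.6853, 0.0000 + 1.4141) = (-1.6853, 1.4141)
link 1: phi[1] = 140 + -85 = 55 deg
  cos(55 deg) = 0.5736, sin(55 deg) = 0.8192
  joint[2] = (-1.6853, 1.4141) + 6.9 * (0.5736, 0.8192) = (-1.6853 + 3.9577, 1.4141 + 5.6521) = (2.2724, 7.0663)
link 2: phi[2] = 140 + -85 + -55 = 0 deg
  cos(0 deg) = 1.0000, sin(0 deg) = 0.0000
  joint[3] = (2.2724, 7.0663) + 10.9 * (1.0000, 0.0000) = (2.2724 + 10.9000, 7.0663 + 0.0000) = (13.1724, 7.0663)
link 3: phi[3] = 140 + -85 + -55 + -70 = -70 deg
  cos(-70 deg) = 0.3420, sin(-70 deg) = -0.9397
  joint[4] = (13.1724, 7.0663) + 7 * (0.3420, -0.9397) = (13.1724 + 2.3941, 7.0663 + -6.5778) = (15.5665, 0.4884)
End effector: (15.5665, 0.4884)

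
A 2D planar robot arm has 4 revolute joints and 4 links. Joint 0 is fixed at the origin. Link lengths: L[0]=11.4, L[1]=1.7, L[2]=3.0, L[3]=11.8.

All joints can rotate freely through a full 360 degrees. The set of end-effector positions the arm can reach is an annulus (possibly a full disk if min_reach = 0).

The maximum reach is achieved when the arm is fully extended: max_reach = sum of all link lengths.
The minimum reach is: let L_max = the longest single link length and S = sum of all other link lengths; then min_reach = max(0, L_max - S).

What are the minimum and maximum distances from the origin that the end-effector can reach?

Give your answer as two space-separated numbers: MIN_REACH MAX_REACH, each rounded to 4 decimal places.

Link lengths: [11.4, 1.7, 3.0, 11.8]
max_reach = 11.4 + 1.7 + 3 + 11.8 = 27.9
L_max = max([11.4, 1.7, 3.0, 11.8]) = 11.8
S (sum of others) = 27.9 - 11.8 = 16.1
min_reach = max(0, 11.8 - 16.1) = max(0, -4.3) = 0

Answer: 0.0000 27.9000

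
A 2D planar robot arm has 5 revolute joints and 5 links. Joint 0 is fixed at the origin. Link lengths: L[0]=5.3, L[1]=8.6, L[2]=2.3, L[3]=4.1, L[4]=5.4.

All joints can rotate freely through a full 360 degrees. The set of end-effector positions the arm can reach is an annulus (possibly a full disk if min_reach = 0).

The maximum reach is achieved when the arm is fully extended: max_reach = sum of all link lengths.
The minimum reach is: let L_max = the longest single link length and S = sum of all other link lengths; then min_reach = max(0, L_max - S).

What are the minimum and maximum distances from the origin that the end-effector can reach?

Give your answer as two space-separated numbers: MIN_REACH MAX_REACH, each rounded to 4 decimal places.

Link lengths: [5.3, 8.6, 2.3, 4.1, 5.4]
max_reach = 5.3 + 8.6 + 2.3 + 4.1 + 5.4 = 25.7
L_max = max([5.3, 8.6, 2.3, 4.1, 5.4]) = 8.6
S (sum of others) = 25.7 - 8.6 = 17.1
min_reach = max(0, 8.6 - 17.1) = max(0, -8.5) = 0

Answer: 0.0000 25.7000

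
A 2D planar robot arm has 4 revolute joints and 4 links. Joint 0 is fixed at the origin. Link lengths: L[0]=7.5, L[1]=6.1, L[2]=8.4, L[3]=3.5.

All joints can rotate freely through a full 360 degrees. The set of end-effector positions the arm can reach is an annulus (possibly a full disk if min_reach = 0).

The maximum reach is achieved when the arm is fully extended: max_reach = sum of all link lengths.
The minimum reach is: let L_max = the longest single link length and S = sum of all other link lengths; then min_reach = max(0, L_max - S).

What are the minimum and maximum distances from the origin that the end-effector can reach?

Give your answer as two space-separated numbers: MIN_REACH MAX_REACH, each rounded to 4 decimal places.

Link lengths: [7.5, 6.1, 8.4, 3.5]
max_reach = 7.5 + 6.1 + 8.4 + 3.5 = 25.5
L_max = max([7.5, 6.1, 8.4, 3.5]) = 8.4
S (sum of others) = 25.5 - 8.4 = 17.1
min_reach = max(0, 8.4 - 17.1) = max(0, -8.7) = 0

Answer: 0.0000 25.5000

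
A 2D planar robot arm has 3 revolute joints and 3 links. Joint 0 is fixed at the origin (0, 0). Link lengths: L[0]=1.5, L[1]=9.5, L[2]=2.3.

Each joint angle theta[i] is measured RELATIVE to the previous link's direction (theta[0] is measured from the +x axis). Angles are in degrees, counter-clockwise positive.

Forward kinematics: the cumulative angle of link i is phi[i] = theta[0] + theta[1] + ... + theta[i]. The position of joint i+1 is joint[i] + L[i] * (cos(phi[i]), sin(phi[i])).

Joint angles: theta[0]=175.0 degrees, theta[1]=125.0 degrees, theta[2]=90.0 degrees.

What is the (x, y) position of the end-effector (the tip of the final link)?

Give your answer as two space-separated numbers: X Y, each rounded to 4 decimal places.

Answer: 5.2476 -6.9465

Derivation:
joint[0] = (0.0000, 0.0000)  (base)
link 0: phi[0] = 175 = 175 deg
  cos(175 deg) = -0.9962, sin(175 deg) = 0.0872
  joint[1] = (0.0000, 0.0000) + 1.5 * (-0.9962, 0.0872) = (0.0000 + -1.4943, 0.0000 + 0.1307) = (-1.4943, 0.1307)
link 1: phi[1] = 175 + 125 = 300 deg
  cos(300 deg) = 0.5000, sin(300 deg) = -0.8660
  joint[2] = (-1.4943, 0.1307) + 9.5 * (0.5000, -0.8660) = (-1.4943 + 4.7500, 0.1307 + -8.2272) = (3.2557, -8.0965)
link 2: phi[2] = 175 + 125 + 90 = 390 deg
  cos(390 deg) = 0.8660, sin(390 deg) = 0.5000
  joint[3] = (3.2557, -8.0965) + 2.3 * (0.8660, 0.5000) = (3.2557 + 1.9919, -8.0965 + 1.1500) = (5.2476, -6.9465)
End effector: (5.2476, -6.9465)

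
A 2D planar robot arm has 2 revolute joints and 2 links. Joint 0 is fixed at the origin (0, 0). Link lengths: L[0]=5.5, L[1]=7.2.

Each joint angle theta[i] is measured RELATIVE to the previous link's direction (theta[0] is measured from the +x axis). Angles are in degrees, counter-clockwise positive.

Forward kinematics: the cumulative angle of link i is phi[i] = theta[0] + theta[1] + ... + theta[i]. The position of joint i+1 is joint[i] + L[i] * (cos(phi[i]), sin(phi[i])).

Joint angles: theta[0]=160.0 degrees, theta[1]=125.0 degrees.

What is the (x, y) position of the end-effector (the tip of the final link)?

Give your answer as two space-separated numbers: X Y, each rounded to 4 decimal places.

Answer: -3.3048 -5.0736

Derivation:
joint[0] = (0.0000, 0.0000)  (base)
link 0: phi[0] = 160 = 160 deg
  cos(160 deg) = -0.9397, sin(160 deg) = 0.3420
  joint[1] = (0.0000, 0.0000) + 5.5 * (-0.9397, 0.3420) = (0.0000 + -5.1683, 0.0000 + 1.8811) = (-5.1683, 1.8811)
link 1: phi[1] = 160 + 125 = 285 deg
  cos(285 deg) = 0.2588, sin(285 deg) = -0.9659
  joint[2] = (-5.1683, 1.8811) + 7.2 * (0.2588, -0.9659) = (-5.1683 + 1.8635, 1.8811 + -6.9547) = (-3.3048, -5.0736)
End effector: (-3.3048, -5.0736)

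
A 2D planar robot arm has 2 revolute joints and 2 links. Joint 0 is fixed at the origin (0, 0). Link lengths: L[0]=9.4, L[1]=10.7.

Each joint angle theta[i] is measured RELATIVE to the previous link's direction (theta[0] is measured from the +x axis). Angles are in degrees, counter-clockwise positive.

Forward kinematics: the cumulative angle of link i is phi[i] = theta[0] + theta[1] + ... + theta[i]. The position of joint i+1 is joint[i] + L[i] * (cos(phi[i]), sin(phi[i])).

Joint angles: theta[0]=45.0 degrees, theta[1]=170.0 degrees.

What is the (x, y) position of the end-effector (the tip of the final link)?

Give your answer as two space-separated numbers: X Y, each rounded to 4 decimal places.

joint[0] = (0.0000, 0.0000)  (base)
link 0: phi[0] = 45 = 45 deg
  cos(45 deg) = 0.7071, sin(45 deg) = 0.7071
  joint[1] = (0.0000, 0.0000) + 9.4 * (0.7071, 0.7071) = (0.0000 + 6.6468, 0.0000 + 6.6468) = (6.6468, 6.6468)
link 1: phi[1] = 45 + 170 = 215 deg
  cos(215 deg) = -0.8192, sin(215 deg) = -0.5736
  joint[2] = (6.6468, 6.6468) + 10.7 * (-0.8192, -0.5736) = (6.6468 + -8.7649, 6.6468 + -6.1373) = (-2.1181, 0.5095)
End effector: (-2.1181, 0.5095)

Answer: -2.1181 0.5095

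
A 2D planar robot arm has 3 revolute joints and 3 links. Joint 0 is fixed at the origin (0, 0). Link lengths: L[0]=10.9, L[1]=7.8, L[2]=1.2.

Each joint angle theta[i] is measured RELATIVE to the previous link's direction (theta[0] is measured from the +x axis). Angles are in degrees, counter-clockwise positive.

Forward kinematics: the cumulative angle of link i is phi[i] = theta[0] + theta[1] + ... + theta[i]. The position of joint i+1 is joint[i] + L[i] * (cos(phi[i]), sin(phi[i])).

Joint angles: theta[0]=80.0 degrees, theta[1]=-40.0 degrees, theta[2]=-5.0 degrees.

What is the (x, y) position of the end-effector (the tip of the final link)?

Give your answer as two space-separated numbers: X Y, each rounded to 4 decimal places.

joint[0] = (0.0000, 0.0000)  (base)
link 0: phi[0] = 80 = 80 deg
  cos(80 deg) = 0.1736, sin(80 deg) = 0.9848
  joint[1] = (0.0000, 0.0000) + 10.9 * (0.1736, 0.9848) = (0.0000 + 1.8928, 0.0000 + 10.7344) = (1.8928, 10.7344)
link 1: phi[1] = 80 + -40 = 40 deg
  cos(40 deg) = 0.7660, sin(40 deg) = 0.6428
  joint[2] = (1.8928, 10.7344) + 7.8 * (0.7660, 0.6428) = (1.8928 + 5.9751, 10.7344 + 5.0137) = (7.8679, 15.7481)
link 2: phi[2] = 80 + -40 + -5 = 35 deg
  cos(35 deg) = 0.8192, sin(35 deg) = 0.5736
  joint[3] = (7.8679, 15.7481) + 1.2 * (0.8192, 0.5736) = (7.8679 + 0.9830, 15.7481 + 0.6883) = (8.8509, 16.4364)
End effector: (8.8509, 16.4364)

Answer: 8.8509 16.4364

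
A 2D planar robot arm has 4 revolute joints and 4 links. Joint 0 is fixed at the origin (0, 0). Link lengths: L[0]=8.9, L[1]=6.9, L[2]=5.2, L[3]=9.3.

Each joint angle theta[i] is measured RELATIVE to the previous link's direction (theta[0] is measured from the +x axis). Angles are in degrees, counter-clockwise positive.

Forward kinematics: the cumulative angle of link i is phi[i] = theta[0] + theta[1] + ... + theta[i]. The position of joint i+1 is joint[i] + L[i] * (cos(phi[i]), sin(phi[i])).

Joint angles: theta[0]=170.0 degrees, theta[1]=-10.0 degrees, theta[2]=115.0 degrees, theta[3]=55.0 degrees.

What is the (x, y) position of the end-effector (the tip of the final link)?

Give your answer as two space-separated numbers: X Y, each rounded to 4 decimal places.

Answer: -6.7414 -5.9248

Derivation:
joint[0] = (0.0000, 0.0000)  (base)
link 0: phi[0] = 170 = 170 deg
  cos(170 deg) = -0.9848, sin(170 deg) = 0.1736
  joint[1] = (0.0000, 0.0000) + 8.9 * (-0.9848, 0.1736) = (0.0000 + -8.7648, 0.0000 + 1.5455) = (-8.7648, 1.5455)
link 1: phi[1] = 170 + -10 = 160 deg
  cos(160 deg) = -0.9397, sin(160 deg) = 0.3420
  joint[2] = (-8.7648, 1.5455) + 6.9 * (-0.9397, 0.3420) = (-8.7648 + -6.4839, 1.5455 + 2.3599) = (-15.2487, 3.9054)
link 2: phi[2] = 170 + -10 + 115 = 275 deg
  cos(275 deg) = 0.0872, sin(275 deg) = -0.9962
  joint[3] = (-15.2487, 3.9054) + 5.2 * (0.0872, -0.9962) = (-15.2487 + 0.4532, 3.9054 + -5.1802) = (-14.7955, -1.2748)
link 3: phi[3] = 170 + -10 + 115 + 55 = 330 deg
  cos(330 deg) = 0.8660, sin(330 deg) = -0.5000
  joint[4] = (-14.7955, -1.2748) + 9.3 * (0.8660, -0.5000) = (-14.7955 + 8.0540, -1.2748 + -4.6500) = (-6.7414, -5.9248)
End effector: (-6.7414, -5.9248)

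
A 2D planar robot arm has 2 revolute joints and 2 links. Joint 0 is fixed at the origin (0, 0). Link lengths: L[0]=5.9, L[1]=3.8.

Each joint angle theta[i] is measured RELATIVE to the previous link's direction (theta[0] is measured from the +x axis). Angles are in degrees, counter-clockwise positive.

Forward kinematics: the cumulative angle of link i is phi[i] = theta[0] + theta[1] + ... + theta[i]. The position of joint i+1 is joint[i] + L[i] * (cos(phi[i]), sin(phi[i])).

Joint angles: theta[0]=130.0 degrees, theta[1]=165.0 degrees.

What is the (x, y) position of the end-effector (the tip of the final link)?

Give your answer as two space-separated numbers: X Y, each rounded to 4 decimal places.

Answer: -2.1865 1.0757

Derivation:
joint[0] = (0.0000, 0.0000)  (base)
link 0: phi[0] = 130 = 130 deg
  cos(130 deg) = -0.6428, sin(130 deg) = 0.7660
  joint[1] = (0.0000, 0.0000) + 5.9 * (-0.6428, 0.7660) = (0.0000 + -3.7924, 0.0000 + 4.5197) = (-3.7924, 4.5197)
link 1: phi[1] = 130 + 165 = 295 deg
  cos(295 deg) = 0.4226, sin(295 deg) = -0.9063
  joint[2] = (-3.7924, 4.5197) + 3.8 * (0.4226, -0.9063) = (-3.7924 + 1.6059, 4.5197 + -3.4440) = (-2.1865, 1.0757)
End effector: (-2.1865, 1.0757)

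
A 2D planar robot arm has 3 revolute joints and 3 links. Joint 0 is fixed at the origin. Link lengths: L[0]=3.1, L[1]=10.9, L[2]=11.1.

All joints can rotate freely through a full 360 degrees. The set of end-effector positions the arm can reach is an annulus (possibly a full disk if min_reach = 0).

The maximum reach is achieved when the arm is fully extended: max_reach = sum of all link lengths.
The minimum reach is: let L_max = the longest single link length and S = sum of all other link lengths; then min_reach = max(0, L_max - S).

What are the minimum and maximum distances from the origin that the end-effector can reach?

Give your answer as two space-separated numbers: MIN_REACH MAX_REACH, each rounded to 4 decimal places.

Answer: 0.0000 25.1000

Derivation:
Link lengths: [3.1, 10.9, 11.1]
max_reach = 3.1 + 10.9 + 11.1 = 25.1
L_max = max([3.1, 10.9, 11.1]) = 11.1
S (sum of others) = 25.1 - 11.1 = 14
min_reach = max(0, 11.1 - 14) = max(0, -2.9) = 0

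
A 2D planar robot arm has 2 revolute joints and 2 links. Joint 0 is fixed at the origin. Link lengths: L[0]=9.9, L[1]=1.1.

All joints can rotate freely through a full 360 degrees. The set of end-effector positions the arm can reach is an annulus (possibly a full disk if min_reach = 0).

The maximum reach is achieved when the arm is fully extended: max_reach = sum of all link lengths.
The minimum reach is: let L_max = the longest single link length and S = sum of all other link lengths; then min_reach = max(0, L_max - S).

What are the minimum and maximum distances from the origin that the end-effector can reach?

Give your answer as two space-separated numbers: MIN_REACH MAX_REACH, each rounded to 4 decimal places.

Answer: 8.8000 11.0000

Derivation:
Link lengths: [9.9, 1.1]
max_reach = 9.9 + 1.1 = 11
L_max = max([9.9, 1.1]) = 9.9
S (sum of others) = 11 - 9.9 = 1.1
min_reach = max(0, 9.9 - 1.1) = max(0, 8.8) = 8.8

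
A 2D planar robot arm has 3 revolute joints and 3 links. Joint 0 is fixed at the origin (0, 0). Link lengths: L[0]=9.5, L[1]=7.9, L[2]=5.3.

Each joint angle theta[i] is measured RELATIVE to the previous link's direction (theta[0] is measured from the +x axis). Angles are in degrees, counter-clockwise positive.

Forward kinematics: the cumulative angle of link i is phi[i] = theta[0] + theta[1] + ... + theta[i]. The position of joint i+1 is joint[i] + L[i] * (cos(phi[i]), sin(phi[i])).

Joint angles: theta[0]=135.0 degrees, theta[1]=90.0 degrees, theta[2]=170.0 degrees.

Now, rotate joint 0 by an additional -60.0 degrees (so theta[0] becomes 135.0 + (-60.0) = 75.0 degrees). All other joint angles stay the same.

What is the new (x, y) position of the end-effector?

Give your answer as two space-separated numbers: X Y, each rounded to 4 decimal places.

joint[0] = (0.0000, 0.0000)  (base)
link 0: phi[0] = 75 = 75 deg
  cos(75 deg) = 0.2588, sin(75 deg) = 0.9659
  joint[1] = (0.0000, 0.0000) + 9.5 * (0.2588, 0.9659) = (0.0000 + 2.4588, 0.0000 + 9.1763) = (2.4588, 9.1763)
link 1: phi[1] = 75 + 90 = 165 deg
  cos(165 deg) = -0.9659, sin(165 deg) = 0.2588
  joint[2] = (2.4588, 9.1763) + 7.9 * (-0.9659, 0.2588) = (2.4588 + -7.6308, 9.1763 + 2.0447) = (-5.1720, 11.2210)
link 2: phi[2] = 75 + 90 + 170 = 335 deg
  cos(335 deg) = 0.9063, sin(335 deg) = -0.4226
  joint[3] = (-5.1720, 11.2210) + 5.3 * (0.9063, -0.4226) = (-5.1720 + 4.8034, 11.2210 + -2.2399) = (-0.3686, 8.9811)
End effector: (-0.3686, 8.9811)

Answer: -0.3686 8.9811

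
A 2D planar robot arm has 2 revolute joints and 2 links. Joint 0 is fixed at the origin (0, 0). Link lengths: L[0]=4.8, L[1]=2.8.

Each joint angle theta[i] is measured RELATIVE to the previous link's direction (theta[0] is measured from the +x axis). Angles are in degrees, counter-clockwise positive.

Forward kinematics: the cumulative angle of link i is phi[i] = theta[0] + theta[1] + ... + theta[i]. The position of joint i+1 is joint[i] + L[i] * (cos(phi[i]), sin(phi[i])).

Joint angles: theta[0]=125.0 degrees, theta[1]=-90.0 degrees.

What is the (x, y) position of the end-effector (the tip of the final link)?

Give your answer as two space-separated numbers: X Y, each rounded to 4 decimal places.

Answer: -0.4595 5.5379

Derivation:
joint[0] = (0.0000, 0.0000)  (base)
link 0: phi[0] = 125 = 125 deg
  cos(125 deg) = -0.5736, sin(125 deg) = 0.8192
  joint[1] = (0.0000, 0.0000) + 4.8 * (-0.5736, 0.8192) = (0.0000 + -2.7532, 0.0000 + 3.9319) = (-2.7532, 3.9319)
link 1: phi[1] = 125 + -90 = 35 deg
  cos(35 deg) = 0.8192, sin(35 deg) = 0.5736
  joint[2] = (-2.7532, 3.9319) + 2.8 * (0.8192, 0.5736) = (-2.7532 + 2.2936, 3.9319 + 1.6060) = (-0.4595, 5.5379)
End effector: (-0.4595, 5.5379)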